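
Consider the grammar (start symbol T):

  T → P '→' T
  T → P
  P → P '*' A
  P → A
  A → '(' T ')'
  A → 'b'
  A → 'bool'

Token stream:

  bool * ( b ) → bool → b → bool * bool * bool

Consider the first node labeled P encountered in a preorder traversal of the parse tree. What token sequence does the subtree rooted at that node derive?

[T [P [P [A bool]] * [A ( [T [P [A b]]] )]] → [T [P [A bool]] → [T [P [A b]] → [T [P [P [P [A bool]] * [A bool]] * [A bool]]]]]]

bool * ( b )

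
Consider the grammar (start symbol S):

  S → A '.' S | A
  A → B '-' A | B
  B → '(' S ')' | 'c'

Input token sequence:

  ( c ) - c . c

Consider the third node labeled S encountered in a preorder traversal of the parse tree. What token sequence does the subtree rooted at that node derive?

c

[S [A [B ( [S [A [B c]]] )] - [A [B c]]] . [S [A [B c]]]]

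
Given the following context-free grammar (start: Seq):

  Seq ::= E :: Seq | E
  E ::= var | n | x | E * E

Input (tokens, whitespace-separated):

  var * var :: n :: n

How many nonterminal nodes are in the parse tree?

8

[Seq [E [E var] * [E var]] :: [Seq [E n] :: [Seq [E n]]]]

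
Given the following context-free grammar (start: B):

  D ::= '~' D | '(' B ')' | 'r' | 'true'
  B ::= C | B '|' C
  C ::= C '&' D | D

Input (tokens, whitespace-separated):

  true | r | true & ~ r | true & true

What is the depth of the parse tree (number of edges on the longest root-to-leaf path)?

[B [B [B [B [C [D true]]] | [C [D r]]] | [C [C [D true]] & [D ~ [D r]]]] | [C [C [D true]] & [D true]]]

6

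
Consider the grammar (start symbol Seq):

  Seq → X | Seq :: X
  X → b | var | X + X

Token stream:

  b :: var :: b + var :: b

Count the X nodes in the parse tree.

6

[Seq [Seq [Seq [Seq [X b]] :: [X var]] :: [X [X b] + [X var]]] :: [X b]]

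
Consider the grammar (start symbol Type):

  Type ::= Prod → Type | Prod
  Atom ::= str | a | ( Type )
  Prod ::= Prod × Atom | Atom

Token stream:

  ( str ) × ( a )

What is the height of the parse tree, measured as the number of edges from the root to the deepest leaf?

[Type [Prod [Prod [Atom ( [Type [Prod [Atom str]]] )]] × [Atom ( [Type [Prod [Atom a]]] )]]]

7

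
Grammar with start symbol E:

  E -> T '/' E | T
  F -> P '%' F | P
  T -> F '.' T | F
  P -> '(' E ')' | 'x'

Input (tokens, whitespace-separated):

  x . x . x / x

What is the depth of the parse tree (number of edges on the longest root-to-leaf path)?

[E [T [F [P x]] . [T [F [P x]] . [T [F [P x]]]]] / [E [T [F [P x]]]]]

6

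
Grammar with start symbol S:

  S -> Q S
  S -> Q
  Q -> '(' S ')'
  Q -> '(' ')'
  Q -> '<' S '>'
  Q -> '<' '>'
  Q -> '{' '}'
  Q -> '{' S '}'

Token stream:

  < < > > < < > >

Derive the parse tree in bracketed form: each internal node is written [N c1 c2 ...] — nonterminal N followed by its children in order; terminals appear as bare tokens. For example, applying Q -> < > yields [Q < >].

[S [Q < [S [Q < >]] >] [S [Q < [S [Q < >]] >]]]

S
Q S
< S > S
< Q > S
< < > > S
< < > > Q
< < > > < S >
< < > > < Q >
< < > > < < > >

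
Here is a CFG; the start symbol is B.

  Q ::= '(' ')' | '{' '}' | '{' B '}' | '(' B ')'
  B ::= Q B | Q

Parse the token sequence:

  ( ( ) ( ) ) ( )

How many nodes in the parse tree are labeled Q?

4

[B [Q ( [B [Q ( )] [B [Q ( )]]] )] [B [Q ( )]]]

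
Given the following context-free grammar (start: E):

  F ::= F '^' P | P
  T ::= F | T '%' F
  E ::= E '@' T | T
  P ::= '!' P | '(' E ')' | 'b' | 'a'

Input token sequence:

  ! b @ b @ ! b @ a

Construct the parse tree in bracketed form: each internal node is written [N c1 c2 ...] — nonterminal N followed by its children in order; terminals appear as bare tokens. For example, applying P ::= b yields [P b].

E
E @ T
E @ T @ T
E @ T @ T @ T
T @ T @ T @ T
F @ T @ T @ T
P @ T @ T @ T
! P @ T @ T @ T
! b @ T @ T @ T
! b @ F @ T @ T
! b @ P @ T @ T
! b @ b @ T @ T
! b @ b @ F @ T
! b @ b @ P @ T
! b @ b @ ! P @ T
! b @ b @ ! b @ T
! b @ b @ ! b @ F
! b @ b @ ! b @ P
! b @ b @ ! b @ a

[E [E [E [E [T [F [P ! [P b]]]]] @ [T [F [P b]]]] @ [T [F [P ! [P b]]]]] @ [T [F [P a]]]]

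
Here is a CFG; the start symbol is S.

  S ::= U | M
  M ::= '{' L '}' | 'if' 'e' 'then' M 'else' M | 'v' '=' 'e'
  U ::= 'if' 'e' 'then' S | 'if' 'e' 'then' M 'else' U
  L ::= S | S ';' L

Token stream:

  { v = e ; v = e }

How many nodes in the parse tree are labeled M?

3

[S [M { [L [S [M v = e]] ; [L [S [M v = e]]]] }]]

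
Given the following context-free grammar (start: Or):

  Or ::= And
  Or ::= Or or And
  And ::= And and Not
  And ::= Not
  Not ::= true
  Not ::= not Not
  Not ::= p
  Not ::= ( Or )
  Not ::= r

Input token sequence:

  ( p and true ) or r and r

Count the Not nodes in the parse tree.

5

[Or [Or [And [Not ( [Or [And [And [Not p]] and [Not true]]] )]]] or [And [And [Not r]] and [Not r]]]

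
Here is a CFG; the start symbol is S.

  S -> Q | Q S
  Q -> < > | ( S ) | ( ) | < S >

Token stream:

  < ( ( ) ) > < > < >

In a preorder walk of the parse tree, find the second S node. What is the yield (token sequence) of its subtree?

[S [Q < [S [Q ( [S [Q ( )]] )]] >] [S [Q < >] [S [Q < >]]]]

( ( ) )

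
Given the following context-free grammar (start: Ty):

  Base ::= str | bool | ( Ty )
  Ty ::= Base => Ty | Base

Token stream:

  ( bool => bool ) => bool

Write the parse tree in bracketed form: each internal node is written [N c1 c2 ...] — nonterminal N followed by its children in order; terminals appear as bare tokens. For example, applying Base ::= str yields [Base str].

Ty
Base => Ty
( Ty ) => Ty
( Base => Ty ) => Ty
( bool => Ty ) => Ty
( bool => Base ) => Ty
( bool => bool ) => Ty
( bool => bool ) => Base
( bool => bool ) => bool

[Ty [Base ( [Ty [Base bool] => [Ty [Base bool]]] )] => [Ty [Base bool]]]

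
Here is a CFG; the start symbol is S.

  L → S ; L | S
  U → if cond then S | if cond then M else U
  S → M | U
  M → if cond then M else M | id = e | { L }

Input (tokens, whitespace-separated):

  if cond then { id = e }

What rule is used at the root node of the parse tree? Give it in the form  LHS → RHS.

[S [U if cond then [S [M { [L [S [M id = e]]] }]]]]

S → U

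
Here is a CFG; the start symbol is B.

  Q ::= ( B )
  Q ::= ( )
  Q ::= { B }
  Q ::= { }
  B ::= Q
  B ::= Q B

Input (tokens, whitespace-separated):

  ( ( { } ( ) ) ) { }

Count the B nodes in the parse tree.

[B [Q ( [B [Q ( [B [Q { }] [B [Q ( )]]] )]] )] [B [Q { }]]]

5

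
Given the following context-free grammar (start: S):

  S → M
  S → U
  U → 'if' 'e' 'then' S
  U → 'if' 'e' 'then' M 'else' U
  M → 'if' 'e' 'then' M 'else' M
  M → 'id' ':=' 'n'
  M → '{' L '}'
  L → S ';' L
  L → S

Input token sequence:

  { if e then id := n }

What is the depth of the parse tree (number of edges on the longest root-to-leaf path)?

[S [M { [L [S [U if e then [S [M id := n]]]]] }]]

7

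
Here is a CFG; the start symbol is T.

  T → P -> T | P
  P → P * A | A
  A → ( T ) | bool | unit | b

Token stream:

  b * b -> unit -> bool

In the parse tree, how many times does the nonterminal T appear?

3

[T [P [P [A b]] * [A b]] -> [T [P [A unit]] -> [T [P [A bool]]]]]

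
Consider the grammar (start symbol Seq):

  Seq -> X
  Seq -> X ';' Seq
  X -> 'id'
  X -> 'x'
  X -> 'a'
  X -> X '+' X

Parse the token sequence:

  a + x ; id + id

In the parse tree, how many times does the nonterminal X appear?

[Seq [X [X a] + [X x]] ; [Seq [X [X id] + [X id]]]]

6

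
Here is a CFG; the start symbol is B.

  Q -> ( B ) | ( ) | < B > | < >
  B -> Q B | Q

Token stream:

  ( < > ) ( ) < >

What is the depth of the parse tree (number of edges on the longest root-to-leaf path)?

[B [Q ( [B [Q < >]] )] [B [Q ( )] [B [Q < >]]]]

4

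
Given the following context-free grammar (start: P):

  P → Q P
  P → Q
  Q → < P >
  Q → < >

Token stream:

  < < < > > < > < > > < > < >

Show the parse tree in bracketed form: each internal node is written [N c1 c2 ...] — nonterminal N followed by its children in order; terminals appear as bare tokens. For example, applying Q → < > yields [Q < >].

P
Q P
< P > P
< Q P > P
< < P > P > P
< < Q > P > P
< < < > > P > P
< < < > > Q P > P
< < < > > < > P > P
< < < > > < > Q > P
< < < > > < > < > > P
< < < > > < > < > > Q P
< < < > > < > < > > < > P
< < < > > < > < > > < > Q
< < < > > < > < > > < > < >

[P [Q < [P [Q < [P [Q < >]] >] [P [Q < >] [P [Q < >]]]] >] [P [Q < >] [P [Q < >]]]]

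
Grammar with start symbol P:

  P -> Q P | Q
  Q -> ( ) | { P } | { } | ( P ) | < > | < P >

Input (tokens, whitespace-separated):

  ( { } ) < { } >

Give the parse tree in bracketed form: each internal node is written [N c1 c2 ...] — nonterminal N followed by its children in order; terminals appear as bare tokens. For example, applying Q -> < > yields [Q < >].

[P [Q ( [P [Q { }]] )] [P [Q < [P [Q { }]] >]]]

P
Q P
( P ) P
( Q ) P
( { } ) P
( { } ) Q
( { } ) < P >
( { } ) < Q >
( { } ) < { } >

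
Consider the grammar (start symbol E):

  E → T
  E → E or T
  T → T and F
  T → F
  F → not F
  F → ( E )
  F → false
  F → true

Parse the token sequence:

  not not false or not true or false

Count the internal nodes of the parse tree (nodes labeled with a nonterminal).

12

[E [E [E [T [F not [F not [F false]]]]] or [T [F not [F true]]]] or [T [F false]]]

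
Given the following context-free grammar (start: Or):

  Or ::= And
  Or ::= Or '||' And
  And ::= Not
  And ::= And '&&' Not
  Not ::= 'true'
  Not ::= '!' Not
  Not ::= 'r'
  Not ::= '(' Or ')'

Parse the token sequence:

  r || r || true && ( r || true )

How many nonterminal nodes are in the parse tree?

[Or [Or [Or [And [Not r]]] || [And [Not r]]] || [And [And [Not true]] && [Not ( [Or [Or [And [Not r]]] || [And [Not true]]] )]]]

17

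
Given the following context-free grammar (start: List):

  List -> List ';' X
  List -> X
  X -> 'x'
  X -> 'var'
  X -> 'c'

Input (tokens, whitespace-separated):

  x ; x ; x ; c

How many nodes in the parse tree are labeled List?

4

[List [List [List [List [X x]] ; [X x]] ; [X x]] ; [X c]]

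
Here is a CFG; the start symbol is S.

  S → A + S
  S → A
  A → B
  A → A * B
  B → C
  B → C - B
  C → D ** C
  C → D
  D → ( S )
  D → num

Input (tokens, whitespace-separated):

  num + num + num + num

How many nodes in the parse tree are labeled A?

[S [A [B [C [D num]]]] + [S [A [B [C [D num]]]] + [S [A [B [C [D num]]]] + [S [A [B [C [D num]]]]]]]]

4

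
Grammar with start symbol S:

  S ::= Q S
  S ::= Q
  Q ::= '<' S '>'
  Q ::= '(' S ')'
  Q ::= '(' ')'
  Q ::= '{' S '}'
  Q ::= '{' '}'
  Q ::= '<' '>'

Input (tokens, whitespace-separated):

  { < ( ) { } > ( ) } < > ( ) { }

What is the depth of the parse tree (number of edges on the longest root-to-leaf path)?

7

[S [Q { [S [Q < [S [Q ( )] [S [Q { }]]] >] [S [Q ( )]]] }] [S [Q < >] [S [Q ( )] [S [Q { }]]]]]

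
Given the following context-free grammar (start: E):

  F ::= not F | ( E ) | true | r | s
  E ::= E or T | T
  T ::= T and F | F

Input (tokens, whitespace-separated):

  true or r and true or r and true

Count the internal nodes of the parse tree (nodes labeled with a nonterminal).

[E [E [E [T [F true]]] or [T [T [F r]] and [F true]]] or [T [T [F r]] and [F true]]]

13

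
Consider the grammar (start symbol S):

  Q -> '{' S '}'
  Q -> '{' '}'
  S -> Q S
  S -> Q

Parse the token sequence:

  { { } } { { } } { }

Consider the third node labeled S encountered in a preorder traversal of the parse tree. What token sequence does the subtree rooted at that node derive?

{ { } } { }

[S [Q { [S [Q { }]] }] [S [Q { [S [Q { }]] }] [S [Q { }]]]]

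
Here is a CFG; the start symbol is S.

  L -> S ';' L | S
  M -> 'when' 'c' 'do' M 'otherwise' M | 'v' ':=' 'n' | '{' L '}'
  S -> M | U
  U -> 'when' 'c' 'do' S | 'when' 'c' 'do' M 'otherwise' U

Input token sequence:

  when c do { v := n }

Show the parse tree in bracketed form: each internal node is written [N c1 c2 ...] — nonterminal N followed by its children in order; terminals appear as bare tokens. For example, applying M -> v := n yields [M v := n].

S
U
when c do S
when c do M
when c do { L }
when c do { S }
when c do { M }
when c do { v := n }

[S [U when c do [S [M { [L [S [M v := n]]] }]]]]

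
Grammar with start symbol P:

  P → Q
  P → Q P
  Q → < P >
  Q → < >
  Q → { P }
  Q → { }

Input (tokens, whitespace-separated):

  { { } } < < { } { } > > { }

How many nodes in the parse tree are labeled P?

[P [Q { [P [Q { }]] }] [P [Q < [P [Q < [P [Q { }] [P [Q { }]]] >]] >] [P [Q { }]]]]

7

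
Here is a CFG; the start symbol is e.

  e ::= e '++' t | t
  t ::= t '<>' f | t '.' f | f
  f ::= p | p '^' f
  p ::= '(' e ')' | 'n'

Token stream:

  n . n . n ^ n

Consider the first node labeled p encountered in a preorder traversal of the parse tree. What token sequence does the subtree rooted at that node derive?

[e [t [t [t [f [p n]]] . [f [p n]]] . [f [p n] ^ [f [p n]]]]]

n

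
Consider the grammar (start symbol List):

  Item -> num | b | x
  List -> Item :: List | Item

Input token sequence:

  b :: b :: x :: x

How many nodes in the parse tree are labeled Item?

[List [Item b] :: [List [Item b] :: [List [Item x] :: [List [Item x]]]]]

4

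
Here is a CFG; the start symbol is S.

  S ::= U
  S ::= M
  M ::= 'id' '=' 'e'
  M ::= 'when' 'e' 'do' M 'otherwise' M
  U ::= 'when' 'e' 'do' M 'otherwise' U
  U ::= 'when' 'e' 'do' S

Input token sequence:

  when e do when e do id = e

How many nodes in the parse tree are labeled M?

[S [U when e do [S [U when e do [S [M id = e]]]]]]

1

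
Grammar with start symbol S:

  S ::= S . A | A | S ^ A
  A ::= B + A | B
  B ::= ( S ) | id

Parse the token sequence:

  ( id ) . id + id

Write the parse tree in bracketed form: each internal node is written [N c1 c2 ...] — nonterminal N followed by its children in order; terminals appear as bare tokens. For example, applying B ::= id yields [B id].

[S [S [A [B ( [S [A [B id]]] )]]] . [A [B id] + [A [B id]]]]

S
S . A
A . A
B . A
( S ) . A
( A ) . A
( B ) . A
( id ) . A
( id ) . B + A
( id ) . id + A
( id ) . id + B
( id ) . id + id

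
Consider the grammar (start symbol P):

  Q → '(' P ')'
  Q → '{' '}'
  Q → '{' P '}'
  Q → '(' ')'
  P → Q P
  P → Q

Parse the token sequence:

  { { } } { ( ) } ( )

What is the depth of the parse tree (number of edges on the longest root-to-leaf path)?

5

[P [Q { [P [Q { }]] }] [P [Q { [P [Q ( )]] }] [P [Q ( )]]]]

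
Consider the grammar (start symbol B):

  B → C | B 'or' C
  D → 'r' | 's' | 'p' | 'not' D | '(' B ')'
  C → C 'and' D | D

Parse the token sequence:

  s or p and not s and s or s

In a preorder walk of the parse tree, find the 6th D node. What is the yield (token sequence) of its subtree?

[B [B [B [C [D s]]] or [C [C [C [D p]] and [D not [D s]]] and [D s]]] or [C [D s]]]

s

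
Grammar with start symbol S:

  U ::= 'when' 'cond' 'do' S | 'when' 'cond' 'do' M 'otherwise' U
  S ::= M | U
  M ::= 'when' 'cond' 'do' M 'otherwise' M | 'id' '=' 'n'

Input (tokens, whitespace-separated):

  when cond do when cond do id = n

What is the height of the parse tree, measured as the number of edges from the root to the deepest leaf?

6

[S [U when cond do [S [U when cond do [S [M id = n]]]]]]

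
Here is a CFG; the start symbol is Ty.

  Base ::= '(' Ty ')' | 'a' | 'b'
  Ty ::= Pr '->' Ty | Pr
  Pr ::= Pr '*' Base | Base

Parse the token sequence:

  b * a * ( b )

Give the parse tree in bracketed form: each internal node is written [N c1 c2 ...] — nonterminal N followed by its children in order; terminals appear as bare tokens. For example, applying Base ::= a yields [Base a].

Ty
Pr
Pr * Base
Pr * Base * Base
Base * Base * Base
b * Base * Base
b * a * Base
b * a * ( Ty )
b * a * ( Pr )
b * a * ( Base )
b * a * ( b )

[Ty [Pr [Pr [Pr [Base b]] * [Base a]] * [Base ( [Ty [Pr [Base b]]] )]]]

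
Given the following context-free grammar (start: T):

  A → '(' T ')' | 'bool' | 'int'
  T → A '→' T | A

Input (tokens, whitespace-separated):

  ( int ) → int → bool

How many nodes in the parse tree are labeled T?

4

[T [A ( [T [A int]] )] → [T [A int] → [T [A bool]]]]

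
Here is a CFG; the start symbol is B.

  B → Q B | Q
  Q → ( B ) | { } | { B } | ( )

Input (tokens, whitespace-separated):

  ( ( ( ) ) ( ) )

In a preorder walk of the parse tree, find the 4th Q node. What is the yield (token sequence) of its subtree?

( )

[B [Q ( [B [Q ( [B [Q ( )]] )] [B [Q ( )]]] )]]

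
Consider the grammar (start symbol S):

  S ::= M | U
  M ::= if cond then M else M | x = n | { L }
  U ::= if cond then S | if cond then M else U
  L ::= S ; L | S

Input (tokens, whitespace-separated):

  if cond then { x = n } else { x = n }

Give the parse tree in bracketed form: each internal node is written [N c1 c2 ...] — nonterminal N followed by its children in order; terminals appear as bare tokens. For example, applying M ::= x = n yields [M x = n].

S
M
if cond then M else M
if cond then { L } else M
if cond then { S } else M
if cond then { M } else M
if cond then { x = n } else M
if cond then { x = n } else { L }
if cond then { x = n } else { S }
if cond then { x = n } else { M }
if cond then { x = n } else { x = n }

[S [M if cond then [M { [L [S [M x = n]]] }] else [M { [L [S [M x = n]]] }]]]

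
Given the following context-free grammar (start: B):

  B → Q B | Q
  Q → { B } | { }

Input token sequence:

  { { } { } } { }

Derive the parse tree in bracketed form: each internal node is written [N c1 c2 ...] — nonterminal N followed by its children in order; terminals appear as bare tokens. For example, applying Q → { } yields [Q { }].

[B [Q { [B [Q { }] [B [Q { }]]] }] [B [Q { }]]]

B
Q B
{ B } B
{ Q B } B
{ { } B } B
{ { } Q } B
{ { } { } } B
{ { } { } } Q
{ { } { } } { }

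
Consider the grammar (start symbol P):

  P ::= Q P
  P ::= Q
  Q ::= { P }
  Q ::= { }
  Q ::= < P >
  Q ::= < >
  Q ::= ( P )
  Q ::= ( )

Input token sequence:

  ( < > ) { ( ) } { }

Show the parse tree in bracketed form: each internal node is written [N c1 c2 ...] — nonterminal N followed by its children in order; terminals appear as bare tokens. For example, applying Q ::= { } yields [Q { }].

P
Q P
( P ) P
( Q ) P
( < > ) P
( < > ) Q P
( < > ) { P } P
( < > ) { Q } P
( < > ) { ( ) } P
( < > ) { ( ) } Q
( < > ) { ( ) } { }

[P [Q ( [P [Q < >]] )] [P [Q { [P [Q ( )]] }] [P [Q { }]]]]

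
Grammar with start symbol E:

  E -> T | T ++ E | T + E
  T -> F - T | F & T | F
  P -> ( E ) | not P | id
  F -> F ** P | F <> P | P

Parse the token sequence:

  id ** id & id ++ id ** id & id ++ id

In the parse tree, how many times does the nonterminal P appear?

7

[E [T [F [F [P id]] ** [P id]] & [T [F [P id]]]] ++ [E [T [F [F [P id]] ** [P id]] & [T [F [P id]]]] ++ [E [T [F [P id]]]]]]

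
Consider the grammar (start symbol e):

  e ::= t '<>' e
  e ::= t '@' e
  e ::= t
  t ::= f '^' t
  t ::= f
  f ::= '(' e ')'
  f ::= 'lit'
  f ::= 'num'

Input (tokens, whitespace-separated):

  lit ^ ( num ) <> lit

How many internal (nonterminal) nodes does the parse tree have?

11

[e [t [f lit] ^ [t [f ( [e [t [f num]]] )]]] <> [e [t [f lit]]]]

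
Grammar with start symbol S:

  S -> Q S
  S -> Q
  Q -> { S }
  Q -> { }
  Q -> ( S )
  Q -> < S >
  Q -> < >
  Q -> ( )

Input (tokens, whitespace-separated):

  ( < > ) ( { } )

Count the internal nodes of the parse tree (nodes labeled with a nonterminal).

[S [Q ( [S [Q < >]] )] [S [Q ( [S [Q { }]] )]]]

8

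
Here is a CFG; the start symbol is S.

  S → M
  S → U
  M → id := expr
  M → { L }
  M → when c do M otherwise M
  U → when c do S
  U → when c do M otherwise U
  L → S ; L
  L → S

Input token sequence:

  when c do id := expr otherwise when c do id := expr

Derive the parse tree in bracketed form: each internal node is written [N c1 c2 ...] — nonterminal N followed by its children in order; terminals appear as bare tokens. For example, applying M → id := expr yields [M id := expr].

[S [U when c do [M id := expr] otherwise [U when c do [S [M id := expr]]]]]

S
U
when c do M otherwise U
when c do id := expr otherwise U
when c do id := expr otherwise when c do S
when c do id := expr otherwise when c do M
when c do id := expr otherwise when c do id := expr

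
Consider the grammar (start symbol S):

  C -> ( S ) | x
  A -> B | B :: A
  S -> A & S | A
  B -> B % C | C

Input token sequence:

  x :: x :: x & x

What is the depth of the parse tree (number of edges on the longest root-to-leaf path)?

[S [A [B [C x]] :: [A [B [C x]] :: [A [B [C x]]]]] & [S [A [B [C x]]]]]

6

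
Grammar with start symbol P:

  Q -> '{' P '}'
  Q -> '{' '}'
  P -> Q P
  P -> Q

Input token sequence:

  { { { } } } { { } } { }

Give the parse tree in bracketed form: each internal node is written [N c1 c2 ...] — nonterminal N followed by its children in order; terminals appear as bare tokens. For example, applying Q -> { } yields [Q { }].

[P [Q { [P [Q { [P [Q { }]] }]] }] [P [Q { [P [Q { }]] }] [P [Q { }]]]]

P
Q P
{ P } P
{ Q } P
{ { P } } P
{ { Q } } P
{ { { } } } P
{ { { } } } Q P
{ { { } } } { P } P
{ { { } } } { Q } P
{ { { } } } { { } } P
{ { { } } } { { } } Q
{ { { } } } { { } } { }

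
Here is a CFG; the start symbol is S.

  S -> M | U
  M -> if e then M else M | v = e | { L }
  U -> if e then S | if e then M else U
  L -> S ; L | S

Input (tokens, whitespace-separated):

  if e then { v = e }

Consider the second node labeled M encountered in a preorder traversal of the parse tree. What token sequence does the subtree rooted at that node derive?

v = e

[S [U if e then [S [M { [L [S [M v = e]]] }]]]]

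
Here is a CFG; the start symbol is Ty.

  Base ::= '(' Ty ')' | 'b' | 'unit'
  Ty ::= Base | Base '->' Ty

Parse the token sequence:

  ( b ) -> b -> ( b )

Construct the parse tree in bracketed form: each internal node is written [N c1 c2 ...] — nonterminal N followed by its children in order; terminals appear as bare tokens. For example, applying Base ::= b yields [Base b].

Ty
Base -> Ty
( Ty ) -> Ty
( Base ) -> Ty
( b ) -> Ty
( b ) -> Base -> Ty
( b ) -> b -> Ty
( b ) -> b -> Base
( b ) -> b -> ( Ty )
( b ) -> b -> ( Base )
( b ) -> b -> ( b )

[Ty [Base ( [Ty [Base b]] )] -> [Ty [Base b] -> [Ty [Base ( [Ty [Base b]] )]]]]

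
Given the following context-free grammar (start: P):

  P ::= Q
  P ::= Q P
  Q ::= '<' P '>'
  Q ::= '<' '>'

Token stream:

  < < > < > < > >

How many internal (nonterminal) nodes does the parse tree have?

[P [Q < [P [Q < >] [P [Q < >] [P [Q < >]]]] >]]

8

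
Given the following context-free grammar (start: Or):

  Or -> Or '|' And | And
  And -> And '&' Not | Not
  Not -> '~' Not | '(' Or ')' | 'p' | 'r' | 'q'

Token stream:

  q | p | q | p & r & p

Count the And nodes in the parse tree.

6

[Or [Or [Or [Or [And [Not q]]] | [And [Not p]]] | [And [Not q]]] | [And [And [And [Not p]] & [Not r]] & [Not p]]]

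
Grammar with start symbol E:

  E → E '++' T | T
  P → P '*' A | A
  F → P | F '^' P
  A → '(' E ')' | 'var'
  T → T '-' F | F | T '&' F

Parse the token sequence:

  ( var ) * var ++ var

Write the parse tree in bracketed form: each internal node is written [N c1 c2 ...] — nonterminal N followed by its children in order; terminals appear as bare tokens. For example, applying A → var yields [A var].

[E [E [T [F [P [P [A ( [E [T [F [P [A var]]]]] )]] * [A var]]]]] ++ [T [F [P [A var]]]]]

E
E ++ T
T ++ T
F ++ T
P ++ T
P * A ++ T
A * A ++ T
( E ) * A ++ T
( T ) * A ++ T
( F ) * A ++ T
( P ) * A ++ T
( A ) * A ++ T
( var ) * A ++ T
( var ) * var ++ T
( var ) * var ++ F
( var ) * var ++ P
( var ) * var ++ A
( var ) * var ++ var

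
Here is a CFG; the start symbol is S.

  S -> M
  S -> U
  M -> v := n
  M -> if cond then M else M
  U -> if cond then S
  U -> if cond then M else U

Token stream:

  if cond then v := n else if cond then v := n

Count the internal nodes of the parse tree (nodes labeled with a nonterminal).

[S [U if cond then [M v := n] else [U if cond then [S [M v := n]]]]]

6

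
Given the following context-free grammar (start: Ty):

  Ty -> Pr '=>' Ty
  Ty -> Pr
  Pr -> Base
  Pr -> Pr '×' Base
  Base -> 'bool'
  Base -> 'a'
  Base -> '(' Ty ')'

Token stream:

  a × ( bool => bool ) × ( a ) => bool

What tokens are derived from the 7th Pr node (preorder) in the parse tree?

bool

[Ty [Pr [Pr [Pr [Base a]] × [Base ( [Ty [Pr [Base bool]] => [Ty [Pr [Base bool]]]] )]] × [Base ( [Ty [Pr [Base a]]] )]] => [Ty [Pr [Base bool]]]]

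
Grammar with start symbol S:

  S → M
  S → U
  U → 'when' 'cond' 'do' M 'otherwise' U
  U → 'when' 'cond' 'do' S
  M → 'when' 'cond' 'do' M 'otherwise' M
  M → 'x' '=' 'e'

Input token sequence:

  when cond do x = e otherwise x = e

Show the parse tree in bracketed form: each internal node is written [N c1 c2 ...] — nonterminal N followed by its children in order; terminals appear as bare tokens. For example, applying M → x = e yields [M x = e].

[S [M when cond do [M x = e] otherwise [M x = e]]]

S
M
when cond do M otherwise M
when cond do x = e otherwise M
when cond do x = e otherwise x = e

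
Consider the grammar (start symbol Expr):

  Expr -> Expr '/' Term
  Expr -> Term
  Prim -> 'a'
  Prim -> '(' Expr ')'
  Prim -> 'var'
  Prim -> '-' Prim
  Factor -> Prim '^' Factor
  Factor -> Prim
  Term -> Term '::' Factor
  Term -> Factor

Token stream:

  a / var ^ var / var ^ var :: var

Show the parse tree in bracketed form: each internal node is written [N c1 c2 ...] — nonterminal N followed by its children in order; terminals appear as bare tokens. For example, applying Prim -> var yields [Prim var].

[Expr [Expr [Expr [Term [Factor [Prim a]]]] / [Term [Factor [Prim var] ^ [Factor [Prim var]]]]] / [Term [Term [Factor [Prim var] ^ [Factor [Prim var]]]] :: [Factor [Prim var]]]]

Expr
Expr / Term
Expr / Term / Term
Term / Term / Term
Factor / Term / Term
Prim / Term / Term
a / Term / Term
a / Factor / Term
a / Prim ^ Factor / Term
a / var ^ Factor / Term
a / var ^ Prim / Term
a / var ^ var / Term
a / var ^ var / Term :: Factor
a / var ^ var / Factor :: Factor
a / var ^ var / Prim ^ Factor :: Factor
a / var ^ var / var ^ Factor :: Factor
a / var ^ var / var ^ Prim :: Factor
a / var ^ var / var ^ var :: Factor
a / var ^ var / var ^ var :: Prim
a / var ^ var / var ^ var :: var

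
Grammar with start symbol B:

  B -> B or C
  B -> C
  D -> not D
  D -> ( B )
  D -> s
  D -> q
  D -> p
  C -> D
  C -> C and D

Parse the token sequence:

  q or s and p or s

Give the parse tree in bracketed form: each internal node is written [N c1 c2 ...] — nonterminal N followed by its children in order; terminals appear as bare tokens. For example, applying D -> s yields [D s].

[B [B [B [C [D q]]] or [C [C [D s]] and [D p]]] or [C [D s]]]

B
B or C
B or C or C
C or C or C
D or C or C
q or C or C
q or C and D or C
q or D and D or C
q or s and D or C
q or s and p or C
q or s and p or D
q or s and p or s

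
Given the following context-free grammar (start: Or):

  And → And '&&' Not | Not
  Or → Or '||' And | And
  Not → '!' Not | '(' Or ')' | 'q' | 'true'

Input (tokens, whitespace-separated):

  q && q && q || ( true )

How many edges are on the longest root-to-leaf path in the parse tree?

6

[Or [Or [And [And [And [Not q]] && [Not q]] && [Not q]]] || [And [Not ( [Or [And [Not true]]] )]]]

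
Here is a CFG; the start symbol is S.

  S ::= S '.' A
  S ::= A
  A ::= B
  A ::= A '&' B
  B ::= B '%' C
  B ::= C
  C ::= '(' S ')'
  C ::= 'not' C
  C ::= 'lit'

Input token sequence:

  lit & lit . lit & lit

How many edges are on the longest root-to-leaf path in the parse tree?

6

[S [S [A [A [B [C lit]]] & [B [C lit]]]] . [A [A [B [C lit]]] & [B [C lit]]]]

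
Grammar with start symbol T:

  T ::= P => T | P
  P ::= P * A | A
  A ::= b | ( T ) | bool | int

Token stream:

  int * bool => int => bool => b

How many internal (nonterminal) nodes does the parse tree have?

[T [P [P [A int]] * [A bool]] => [T [P [A int]] => [T [P [A bool]] => [T [P [A b]]]]]]

14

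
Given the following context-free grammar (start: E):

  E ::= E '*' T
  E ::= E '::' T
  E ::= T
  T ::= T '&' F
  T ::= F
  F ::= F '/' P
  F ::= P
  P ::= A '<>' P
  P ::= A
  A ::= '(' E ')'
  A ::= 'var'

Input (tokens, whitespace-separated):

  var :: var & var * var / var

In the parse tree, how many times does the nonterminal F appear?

[E [E [E [T [F [P [A var]]]]] :: [T [T [F [P [A var]]]] & [F [P [A var]]]]] * [T [F [F [P [A var]]] / [P [A var]]]]]

5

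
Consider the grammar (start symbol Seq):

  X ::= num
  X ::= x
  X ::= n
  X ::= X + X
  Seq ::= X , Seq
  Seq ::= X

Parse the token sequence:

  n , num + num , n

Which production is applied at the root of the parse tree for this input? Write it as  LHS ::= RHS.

Seq ::= X , Seq

[Seq [X n] , [Seq [X [X num] + [X num]] , [Seq [X n]]]]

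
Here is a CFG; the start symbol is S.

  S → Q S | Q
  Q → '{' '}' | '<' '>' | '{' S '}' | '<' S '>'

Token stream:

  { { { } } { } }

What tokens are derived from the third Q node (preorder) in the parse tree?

[S [Q { [S [Q { [S [Q { }]] }] [S [Q { }]]] }]]

{ }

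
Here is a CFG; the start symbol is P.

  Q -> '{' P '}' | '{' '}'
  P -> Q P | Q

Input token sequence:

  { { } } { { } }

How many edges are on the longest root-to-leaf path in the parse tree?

5

[P [Q { [P [Q { }]] }] [P [Q { [P [Q { }]] }]]]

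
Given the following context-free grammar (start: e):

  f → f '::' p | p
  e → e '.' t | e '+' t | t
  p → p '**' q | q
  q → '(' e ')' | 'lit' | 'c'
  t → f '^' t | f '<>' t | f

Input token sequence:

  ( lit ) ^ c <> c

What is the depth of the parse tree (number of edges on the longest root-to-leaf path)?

10

[e [t [f [p [q ( [e [t [f [p [q lit]]]]] )]]] ^ [t [f [p [q c]]] <> [t [f [p [q c]]]]]]]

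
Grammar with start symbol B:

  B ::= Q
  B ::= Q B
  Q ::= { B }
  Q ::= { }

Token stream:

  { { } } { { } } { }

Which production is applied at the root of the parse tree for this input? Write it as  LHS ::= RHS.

[B [Q { [B [Q { }]] }] [B [Q { [B [Q { }]] }] [B [Q { }]]]]

B ::= Q B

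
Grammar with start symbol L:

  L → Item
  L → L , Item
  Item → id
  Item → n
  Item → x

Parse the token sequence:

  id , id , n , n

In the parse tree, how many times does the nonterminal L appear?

4

[L [L [L [L [Item id]] , [Item id]] , [Item n]] , [Item n]]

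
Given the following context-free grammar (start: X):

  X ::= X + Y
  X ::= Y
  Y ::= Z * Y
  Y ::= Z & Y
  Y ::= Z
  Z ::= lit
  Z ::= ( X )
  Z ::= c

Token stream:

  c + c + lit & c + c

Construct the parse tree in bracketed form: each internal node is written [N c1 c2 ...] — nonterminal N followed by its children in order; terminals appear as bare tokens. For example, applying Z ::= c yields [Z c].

X
X + Y
X + Y + Y
X + Y + Y + Y
Y + Y + Y + Y
Z + Y + Y + Y
c + Y + Y + Y
c + Z + Y + Y
c + c + Y + Y
c + c + Z & Y + Y
c + c + lit & Y + Y
c + c + lit & Z + Y
c + c + lit & c + Y
c + c + lit & c + Z
c + c + lit & c + c

[X [X [X [X [Y [Z c]]] + [Y [Z c]]] + [Y [Z lit] & [Y [Z c]]]] + [Y [Z c]]]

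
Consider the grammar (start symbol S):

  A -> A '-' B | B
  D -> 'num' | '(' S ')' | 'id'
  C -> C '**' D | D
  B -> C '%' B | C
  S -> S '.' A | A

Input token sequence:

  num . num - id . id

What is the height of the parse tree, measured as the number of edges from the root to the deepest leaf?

7

[S [S [S [A [B [C [D num]]]]] . [A [A [B [C [D num]]]] - [B [C [D id]]]]] . [A [B [C [D id]]]]]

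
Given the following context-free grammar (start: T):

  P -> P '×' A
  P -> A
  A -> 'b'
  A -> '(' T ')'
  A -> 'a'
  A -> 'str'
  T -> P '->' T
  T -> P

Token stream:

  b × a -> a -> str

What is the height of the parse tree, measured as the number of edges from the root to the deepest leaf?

[T [P [P [A b]] × [A a]] -> [T [P [A a]] -> [T [P [A str]]]]]

5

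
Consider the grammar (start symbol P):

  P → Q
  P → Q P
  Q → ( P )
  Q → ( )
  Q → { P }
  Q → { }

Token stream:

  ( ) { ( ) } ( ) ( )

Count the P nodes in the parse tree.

5

[P [Q ( )] [P [Q { [P [Q ( )]] }] [P [Q ( )] [P [Q ( )]]]]]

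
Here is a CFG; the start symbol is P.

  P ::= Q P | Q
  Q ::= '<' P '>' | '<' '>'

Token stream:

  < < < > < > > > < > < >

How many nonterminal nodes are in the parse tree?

[P [Q < [P [Q < [P [Q < >] [P [Q < >]]] >]] >] [P [Q < >] [P [Q < >]]]]

12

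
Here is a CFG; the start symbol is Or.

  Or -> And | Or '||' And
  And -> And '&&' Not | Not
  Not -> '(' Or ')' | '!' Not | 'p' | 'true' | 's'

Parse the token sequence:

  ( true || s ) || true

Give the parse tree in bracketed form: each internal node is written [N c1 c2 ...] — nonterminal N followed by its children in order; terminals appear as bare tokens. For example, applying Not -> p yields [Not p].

Or
Or || And
And || And
Not || And
( Or ) || And
( Or || And ) || And
( And || And ) || And
( Not || And ) || And
( true || And ) || And
( true || Not ) || And
( true || s ) || And
( true || s ) || Not
( true || s ) || true

[Or [Or [And [Not ( [Or [Or [And [Not true]]] || [And [Not s]]] )]]] || [And [Not true]]]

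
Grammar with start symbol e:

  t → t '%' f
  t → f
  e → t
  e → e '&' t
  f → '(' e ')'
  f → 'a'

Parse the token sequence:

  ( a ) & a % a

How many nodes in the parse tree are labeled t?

4

[e [e [t [f ( [e [t [f a]]] )]]] & [t [t [f a]] % [f a]]]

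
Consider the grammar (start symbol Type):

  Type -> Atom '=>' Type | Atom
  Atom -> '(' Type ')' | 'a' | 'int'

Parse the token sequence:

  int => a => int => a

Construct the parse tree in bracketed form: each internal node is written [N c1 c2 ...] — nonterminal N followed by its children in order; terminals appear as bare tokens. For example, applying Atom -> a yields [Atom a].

[Type [Atom int] => [Type [Atom a] => [Type [Atom int] => [Type [Atom a]]]]]

Type
Atom => Type
int => Type
int => Atom => Type
int => a => Type
int => a => Atom => Type
int => a => int => Type
int => a => int => Atom
int => a => int => a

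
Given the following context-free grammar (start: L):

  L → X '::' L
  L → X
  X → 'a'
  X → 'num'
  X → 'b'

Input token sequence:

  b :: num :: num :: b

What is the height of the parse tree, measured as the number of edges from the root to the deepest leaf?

5

[L [X b] :: [L [X num] :: [L [X num] :: [L [X b]]]]]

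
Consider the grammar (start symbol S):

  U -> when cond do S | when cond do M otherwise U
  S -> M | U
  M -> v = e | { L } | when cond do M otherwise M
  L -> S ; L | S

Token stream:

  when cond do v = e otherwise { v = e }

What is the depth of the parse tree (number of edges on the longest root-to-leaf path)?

6

[S [M when cond do [M v = e] otherwise [M { [L [S [M v = e]]] }]]]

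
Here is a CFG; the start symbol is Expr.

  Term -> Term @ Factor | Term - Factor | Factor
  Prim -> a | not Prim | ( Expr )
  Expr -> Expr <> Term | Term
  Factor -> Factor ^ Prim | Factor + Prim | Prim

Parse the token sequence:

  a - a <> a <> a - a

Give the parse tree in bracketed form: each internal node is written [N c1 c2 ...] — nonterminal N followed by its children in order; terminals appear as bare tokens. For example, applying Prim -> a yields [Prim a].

Expr
Expr <> Term
Expr <> Term <> Term
Term <> Term <> Term
Term - Factor <> Term <> Term
Factor - Factor <> Term <> Term
Prim - Factor <> Term <> Term
a - Factor <> Term <> Term
a - Prim <> Term <> Term
a - a <> Term <> Term
a - a <> Factor <> Term
a - a <> Prim <> Term
a - a <> a <> Term
a - a <> a <> Term - Factor
a - a <> a <> Factor - Factor
a - a <> a <> Prim - Factor
a - a <> a <> a - Factor
a - a <> a <> a - Prim
a - a <> a <> a - a

[Expr [Expr [Expr [Term [Term [Factor [Prim a]]] - [Factor [Prim a]]]] <> [Term [Factor [Prim a]]]] <> [Term [Term [Factor [Prim a]]] - [Factor [Prim a]]]]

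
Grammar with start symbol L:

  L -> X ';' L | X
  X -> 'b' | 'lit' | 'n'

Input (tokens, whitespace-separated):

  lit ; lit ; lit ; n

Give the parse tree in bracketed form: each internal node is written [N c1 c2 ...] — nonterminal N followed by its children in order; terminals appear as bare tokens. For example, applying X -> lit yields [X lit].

L
X ; L
lit ; L
lit ; X ; L
lit ; lit ; L
lit ; lit ; X ; L
lit ; lit ; lit ; L
lit ; lit ; lit ; X
lit ; lit ; lit ; n

[L [X lit] ; [L [X lit] ; [L [X lit] ; [L [X n]]]]]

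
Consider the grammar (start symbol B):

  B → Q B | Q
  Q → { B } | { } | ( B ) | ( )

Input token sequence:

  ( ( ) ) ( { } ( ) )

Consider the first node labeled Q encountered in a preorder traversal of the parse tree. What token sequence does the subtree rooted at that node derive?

[B [Q ( [B [Q ( )]] )] [B [Q ( [B [Q { }] [B [Q ( )]]] )]]]

( ( ) )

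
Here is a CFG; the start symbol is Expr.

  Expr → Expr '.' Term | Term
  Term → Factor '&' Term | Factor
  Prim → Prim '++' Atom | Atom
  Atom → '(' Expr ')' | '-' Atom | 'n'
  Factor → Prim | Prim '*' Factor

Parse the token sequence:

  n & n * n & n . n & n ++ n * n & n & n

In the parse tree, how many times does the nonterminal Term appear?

[Expr [Expr [Term [Factor [Prim [Atom n]]] & [Term [Factor [Prim [Atom n]] * [Factor [Prim [Atom n]]]] & [Term [Factor [Prim [Atom n]]]]]]] . [Term [Factor [Prim [Atom n]]] & [Term [Factor [Prim [Prim [Atom n]] ++ [Atom n]] * [Factor [Prim [Atom n]]]] & [Term [Factor [Prim [Atom n]]] & [Term [Factor [Prim [Atom n]]]]]]]]

7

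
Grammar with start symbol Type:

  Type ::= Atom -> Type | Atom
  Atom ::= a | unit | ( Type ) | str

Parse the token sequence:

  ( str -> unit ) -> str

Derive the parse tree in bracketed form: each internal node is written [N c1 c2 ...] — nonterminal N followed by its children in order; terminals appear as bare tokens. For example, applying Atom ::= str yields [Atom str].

[Type [Atom ( [Type [Atom str] -> [Type [Atom unit]]] )] -> [Type [Atom str]]]

Type
Atom -> Type
( Type ) -> Type
( Atom -> Type ) -> Type
( str -> Type ) -> Type
( str -> Atom ) -> Type
( str -> unit ) -> Type
( str -> unit ) -> Atom
( str -> unit ) -> str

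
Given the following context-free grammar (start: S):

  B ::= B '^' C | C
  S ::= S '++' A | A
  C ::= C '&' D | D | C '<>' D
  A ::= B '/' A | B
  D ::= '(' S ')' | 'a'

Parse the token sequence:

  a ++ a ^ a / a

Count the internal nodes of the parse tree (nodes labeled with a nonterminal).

17

[S [S [A [B [C [D a]]]]] ++ [A [B [B [C [D a]]] ^ [C [D a]]] / [A [B [C [D a]]]]]]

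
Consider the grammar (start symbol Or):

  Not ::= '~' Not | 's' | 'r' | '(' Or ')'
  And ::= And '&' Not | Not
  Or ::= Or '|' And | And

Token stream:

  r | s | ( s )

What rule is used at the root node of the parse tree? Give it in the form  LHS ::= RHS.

Or ::= Or '|' And

[Or [Or [Or [And [Not r]]] | [And [Not s]]] | [And [Not ( [Or [And [Not s]]] )]]]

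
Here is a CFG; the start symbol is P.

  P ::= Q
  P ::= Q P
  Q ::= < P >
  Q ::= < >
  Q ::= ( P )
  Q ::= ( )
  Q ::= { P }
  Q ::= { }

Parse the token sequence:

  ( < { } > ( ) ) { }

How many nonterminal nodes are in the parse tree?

10

[P [Q ( [P [Q < [P [Q { }]] >] [P [Q ( )]]] )] [P [Q { }]]]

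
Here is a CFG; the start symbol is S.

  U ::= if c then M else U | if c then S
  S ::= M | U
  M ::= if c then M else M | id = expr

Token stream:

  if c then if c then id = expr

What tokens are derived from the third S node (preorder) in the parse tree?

id = expr

[S [U if c then [S [U if c then [S [M id = expr]]]]]]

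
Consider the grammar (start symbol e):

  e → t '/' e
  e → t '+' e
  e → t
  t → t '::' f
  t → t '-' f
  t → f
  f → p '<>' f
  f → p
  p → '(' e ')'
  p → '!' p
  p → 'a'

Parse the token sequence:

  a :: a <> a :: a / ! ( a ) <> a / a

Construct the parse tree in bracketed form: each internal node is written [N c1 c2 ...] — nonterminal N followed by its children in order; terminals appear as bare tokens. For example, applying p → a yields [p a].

[e [t [t [t [f [p a]]] :: [f [p a] <> [f [p a]]]] :: [f [p a]]] / [e [t [f [p ! [p ( [e [t [f [p a]]]] )]] <> [f [p a]]]] / [e [t [f [p a]]]]]]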